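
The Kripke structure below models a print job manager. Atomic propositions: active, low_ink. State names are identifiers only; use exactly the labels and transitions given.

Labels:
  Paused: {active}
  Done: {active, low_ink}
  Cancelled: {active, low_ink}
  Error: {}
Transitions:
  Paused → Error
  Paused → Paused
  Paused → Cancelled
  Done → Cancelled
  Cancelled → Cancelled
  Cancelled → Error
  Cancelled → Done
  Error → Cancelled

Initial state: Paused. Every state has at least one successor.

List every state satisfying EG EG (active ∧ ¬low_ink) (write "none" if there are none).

{Paused}

States satisfying EG (active ∧ ¬low_ink): {Paused}.
States satisfying EG EG (active ∧ ¬low_ink): {Paused}.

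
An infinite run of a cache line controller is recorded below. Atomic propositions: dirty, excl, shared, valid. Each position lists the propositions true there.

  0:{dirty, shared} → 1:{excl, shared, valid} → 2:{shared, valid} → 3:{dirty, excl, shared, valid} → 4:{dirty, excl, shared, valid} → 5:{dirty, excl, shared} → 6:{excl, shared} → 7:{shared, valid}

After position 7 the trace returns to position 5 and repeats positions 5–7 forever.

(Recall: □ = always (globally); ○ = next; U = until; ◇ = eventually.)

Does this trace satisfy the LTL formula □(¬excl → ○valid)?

¬excl → ○valid must hold at every position from 0 onward. It fails at position 7, so □(¬excl → ○valid) is false.
Positions where ¬excl holds: 0, 2, 7.
Check ○valid at each: 0→ok, 2→ok, 7→fails.

Violated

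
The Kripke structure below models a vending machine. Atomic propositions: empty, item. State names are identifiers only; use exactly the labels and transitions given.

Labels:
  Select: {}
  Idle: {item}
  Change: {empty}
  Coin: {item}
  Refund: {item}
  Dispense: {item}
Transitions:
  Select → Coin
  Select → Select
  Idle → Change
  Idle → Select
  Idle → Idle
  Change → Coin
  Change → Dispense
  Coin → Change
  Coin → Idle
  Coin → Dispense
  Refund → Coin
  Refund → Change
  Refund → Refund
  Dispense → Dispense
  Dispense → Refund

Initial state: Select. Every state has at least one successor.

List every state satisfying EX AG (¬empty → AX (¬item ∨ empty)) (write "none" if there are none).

none

States satisfying AG (¬empty → AX (¬item ∨ empty)): ∅.
States satisfying EX AG (¬empty → AX (¬item ∨ empty)): ∅.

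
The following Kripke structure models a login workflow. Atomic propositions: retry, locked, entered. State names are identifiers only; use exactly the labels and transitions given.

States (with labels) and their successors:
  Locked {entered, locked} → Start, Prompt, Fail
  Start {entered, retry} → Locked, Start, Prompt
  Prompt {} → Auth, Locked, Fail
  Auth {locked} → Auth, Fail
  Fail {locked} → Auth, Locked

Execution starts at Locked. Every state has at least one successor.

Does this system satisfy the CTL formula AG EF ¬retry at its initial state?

Holds

States satisfying EF ¬retry: {Locked, Start, Prompt, Auth, Fail}.
States satisfying AG EF ¬retry: {Locked, Start, Prompt, Auth, Fail}.
Every state reachable from Locked satisfies EF ¬retry.
Locked ∈ Sat(AG EF ¬retry).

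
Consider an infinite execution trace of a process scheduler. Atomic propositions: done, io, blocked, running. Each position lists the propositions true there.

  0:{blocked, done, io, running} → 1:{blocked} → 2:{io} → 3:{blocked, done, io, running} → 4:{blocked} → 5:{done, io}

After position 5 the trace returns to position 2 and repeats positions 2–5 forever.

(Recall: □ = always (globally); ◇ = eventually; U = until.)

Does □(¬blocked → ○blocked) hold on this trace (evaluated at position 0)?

Does not hold

¬blocked → ○blocked must hold at every position from 0 onward. It fails at position 5, so □(¬blocked → ○blocked) is false.
Positions where ¬blocked holds: 2, 5.
Check ○blocked at each: 2→ok, 5→fails.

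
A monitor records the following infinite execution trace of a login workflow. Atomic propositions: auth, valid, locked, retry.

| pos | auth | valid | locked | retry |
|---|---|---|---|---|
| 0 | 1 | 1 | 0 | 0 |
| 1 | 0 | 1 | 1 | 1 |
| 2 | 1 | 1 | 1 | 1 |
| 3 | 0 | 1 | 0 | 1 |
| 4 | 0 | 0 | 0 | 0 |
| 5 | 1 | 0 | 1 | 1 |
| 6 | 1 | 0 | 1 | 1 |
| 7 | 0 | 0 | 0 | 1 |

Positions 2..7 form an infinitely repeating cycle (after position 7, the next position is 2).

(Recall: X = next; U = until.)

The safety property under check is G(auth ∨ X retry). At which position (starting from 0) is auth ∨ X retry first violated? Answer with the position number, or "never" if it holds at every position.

Check auth ∨ X retry at each position in order: 0 ✓, 1 ✓, 2 ✓.
At position 3 the labels are {retry, valid} and the next position 4 has {}, so auth ∨ X retry is false there. This is the first violation.

3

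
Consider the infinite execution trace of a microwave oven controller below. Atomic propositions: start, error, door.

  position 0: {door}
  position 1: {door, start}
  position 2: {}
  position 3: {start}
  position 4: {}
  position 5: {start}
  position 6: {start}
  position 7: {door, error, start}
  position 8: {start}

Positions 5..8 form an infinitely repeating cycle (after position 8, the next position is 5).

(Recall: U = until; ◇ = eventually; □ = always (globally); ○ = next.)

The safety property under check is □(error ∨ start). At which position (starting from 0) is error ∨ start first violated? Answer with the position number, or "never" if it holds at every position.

At position 0 the labels are {door}, so error ∨ start is false there. This is the first violation.

0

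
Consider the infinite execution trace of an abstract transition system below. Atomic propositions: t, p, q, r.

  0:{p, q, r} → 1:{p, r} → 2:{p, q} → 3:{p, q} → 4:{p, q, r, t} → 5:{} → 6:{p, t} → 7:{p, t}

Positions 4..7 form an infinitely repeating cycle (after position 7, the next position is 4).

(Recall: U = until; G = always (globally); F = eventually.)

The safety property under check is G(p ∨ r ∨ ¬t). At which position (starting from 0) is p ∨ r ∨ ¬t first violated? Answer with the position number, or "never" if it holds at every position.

p ∨ r ∨ ¬t holds at every position 0..7, and those are all the positions the trace ever visits, so the invariant G(p ∨ r ∨ ¬t) is never violated.

never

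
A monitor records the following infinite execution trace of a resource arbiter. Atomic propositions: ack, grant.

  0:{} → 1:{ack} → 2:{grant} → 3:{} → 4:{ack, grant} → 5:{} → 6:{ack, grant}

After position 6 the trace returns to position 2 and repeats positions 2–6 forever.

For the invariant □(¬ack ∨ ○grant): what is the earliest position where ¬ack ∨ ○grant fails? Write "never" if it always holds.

4

Check ¬ack ∨ ○grant at each position in order: 0 ✓, 1 ✓, 2 ✓, 3 ✓.
At position 4 the labels are {ack, grant} and the next position 5 has {}, so ¬ack ∨ ○grant is false there. This is the first violation.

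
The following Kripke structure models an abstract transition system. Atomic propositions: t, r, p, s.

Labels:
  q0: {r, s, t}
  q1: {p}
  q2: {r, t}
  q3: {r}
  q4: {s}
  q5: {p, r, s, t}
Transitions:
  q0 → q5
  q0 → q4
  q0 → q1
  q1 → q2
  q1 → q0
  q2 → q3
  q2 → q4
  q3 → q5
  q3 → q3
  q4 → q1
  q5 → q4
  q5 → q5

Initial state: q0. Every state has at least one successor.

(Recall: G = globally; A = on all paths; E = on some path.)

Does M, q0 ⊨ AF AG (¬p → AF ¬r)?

States satisfying AG (¬p → AF ¬r): ∅.
States satisfying AF AG (¬p → AF ¬r): ∅.
There is a path from q0 along which AG (¬p → AF ¬r) never holds.
q0 ∉ Sat(AF AG (¬p → AF ¬r)).

No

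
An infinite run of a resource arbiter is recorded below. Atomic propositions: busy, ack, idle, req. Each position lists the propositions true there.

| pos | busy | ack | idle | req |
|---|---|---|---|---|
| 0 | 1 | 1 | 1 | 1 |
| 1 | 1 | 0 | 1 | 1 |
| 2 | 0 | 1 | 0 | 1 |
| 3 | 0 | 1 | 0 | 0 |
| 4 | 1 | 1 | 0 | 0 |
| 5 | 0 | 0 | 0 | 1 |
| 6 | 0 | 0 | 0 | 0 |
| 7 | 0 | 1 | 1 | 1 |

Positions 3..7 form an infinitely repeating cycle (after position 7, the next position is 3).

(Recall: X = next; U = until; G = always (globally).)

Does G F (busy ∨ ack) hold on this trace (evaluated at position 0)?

Yes

F (busy ∨ ack) holds at every position 0..7, and those are all positions ever visited, so G F (busy ∨ ack) holds.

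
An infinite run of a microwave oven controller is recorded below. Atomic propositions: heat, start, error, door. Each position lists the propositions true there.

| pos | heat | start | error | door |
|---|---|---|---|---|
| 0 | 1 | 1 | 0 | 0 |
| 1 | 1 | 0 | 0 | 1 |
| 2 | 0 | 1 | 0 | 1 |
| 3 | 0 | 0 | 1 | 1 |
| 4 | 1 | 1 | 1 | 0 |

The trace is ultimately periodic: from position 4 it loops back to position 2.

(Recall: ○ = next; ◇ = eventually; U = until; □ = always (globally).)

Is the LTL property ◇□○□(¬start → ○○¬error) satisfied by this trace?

□○□(¬start → ○○¬error) holds at position 1, which is reachable from 0, so ◇□○□(¬start → ○○¬error) holds.

Holds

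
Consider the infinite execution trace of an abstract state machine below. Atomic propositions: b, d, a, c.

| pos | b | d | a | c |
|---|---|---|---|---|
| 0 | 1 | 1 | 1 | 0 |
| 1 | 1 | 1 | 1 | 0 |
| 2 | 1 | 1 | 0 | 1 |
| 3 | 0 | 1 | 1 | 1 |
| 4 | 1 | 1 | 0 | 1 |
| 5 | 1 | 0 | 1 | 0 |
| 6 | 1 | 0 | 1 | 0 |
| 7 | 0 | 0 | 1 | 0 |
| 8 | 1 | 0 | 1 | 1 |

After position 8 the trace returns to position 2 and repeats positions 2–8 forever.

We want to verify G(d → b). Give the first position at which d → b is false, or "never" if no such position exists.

3

Check d → b at each position in order: 0 ✓, 1 ✓, 2 ✓.
At position 3 the labels are {a, c, d}, so d → b is false there. This is the first violation.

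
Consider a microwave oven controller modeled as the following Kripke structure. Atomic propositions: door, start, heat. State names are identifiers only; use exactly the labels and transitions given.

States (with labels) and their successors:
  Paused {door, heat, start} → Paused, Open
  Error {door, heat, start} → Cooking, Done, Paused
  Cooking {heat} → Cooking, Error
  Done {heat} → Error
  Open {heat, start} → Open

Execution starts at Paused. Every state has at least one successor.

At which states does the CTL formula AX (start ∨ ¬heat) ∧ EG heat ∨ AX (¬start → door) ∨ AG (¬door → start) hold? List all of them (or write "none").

{Paused, Done, Open}

States satisfying start ∨ ¬heat: {Paused, Error, Open}.
States satisfying AX (start ∨ ¬heat): {Paused, Done, Open}.
States satisfying heat: {Paused, Error, Cooking, Done, Open}.
States satisfying EG heat: {Paused, Error, Cooking, Done, Open}.
States satisfying AX (start ∨ ¬heat) ∧ EG heat: {Paused, Done, Open}.
States satisfying ¬start → door: {Paused, Error, Open}.
States satisfying AX (¬start → door): {Paused, Done, Open}.
States satisfying ¬door → start: {Paused, Error, Open}.
States satisfying AG (¬door → start): {Paused, Open}.
States satisfying AX (¬start → door) ∨ AG (¬door → start): {Paused, Done, Open}.
States satisfying AX (start ∨ ¬heat) ∧ EG heat ∨ AX (¬start → door) ∨ AG (¬door → start): {Paused, Done, Open}.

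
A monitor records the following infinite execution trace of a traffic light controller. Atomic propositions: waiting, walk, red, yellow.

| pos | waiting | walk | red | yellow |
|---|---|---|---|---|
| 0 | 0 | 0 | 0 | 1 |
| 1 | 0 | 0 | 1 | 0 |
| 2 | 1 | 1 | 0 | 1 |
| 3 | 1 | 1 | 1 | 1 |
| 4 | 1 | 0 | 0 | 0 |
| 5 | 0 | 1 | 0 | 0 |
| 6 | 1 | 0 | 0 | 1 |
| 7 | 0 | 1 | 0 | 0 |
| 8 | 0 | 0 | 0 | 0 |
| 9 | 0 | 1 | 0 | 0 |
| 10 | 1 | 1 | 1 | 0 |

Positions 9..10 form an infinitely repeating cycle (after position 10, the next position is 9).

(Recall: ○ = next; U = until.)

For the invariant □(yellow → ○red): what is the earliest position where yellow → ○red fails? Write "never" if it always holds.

3

Check yellow → ○red at each position in order: 0 ✓, 1 ✓, 2 ✓.
At position 3 the labels are {red, waiting, walk, yellow} and the next position 4 has {waiting}, so yellow → ○red is false there. This is the first violation.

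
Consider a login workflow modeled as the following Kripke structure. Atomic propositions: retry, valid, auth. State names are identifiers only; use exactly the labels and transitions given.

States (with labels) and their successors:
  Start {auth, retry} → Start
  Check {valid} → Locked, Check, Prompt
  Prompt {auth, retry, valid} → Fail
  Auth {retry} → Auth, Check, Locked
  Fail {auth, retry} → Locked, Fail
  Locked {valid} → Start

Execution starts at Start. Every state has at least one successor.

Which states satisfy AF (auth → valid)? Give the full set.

States satisfying auth → valid: {Check, Prompt, Auth, Locked}.
States satisfying AF (auth → valid): {Check, Prompt, Auth, Locked}.

{Check, Prompt, Auth, Locked}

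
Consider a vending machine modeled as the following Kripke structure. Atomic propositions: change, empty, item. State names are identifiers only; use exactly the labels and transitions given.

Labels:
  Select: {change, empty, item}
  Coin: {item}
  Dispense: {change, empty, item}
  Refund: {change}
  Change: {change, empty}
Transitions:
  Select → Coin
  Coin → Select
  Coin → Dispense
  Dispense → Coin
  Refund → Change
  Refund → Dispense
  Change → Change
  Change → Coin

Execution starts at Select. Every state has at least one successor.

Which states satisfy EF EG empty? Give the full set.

States satisfying EG empty: {Change}.
States satisfying EF EG empty: {Refund, Change}.

{Refund, Change}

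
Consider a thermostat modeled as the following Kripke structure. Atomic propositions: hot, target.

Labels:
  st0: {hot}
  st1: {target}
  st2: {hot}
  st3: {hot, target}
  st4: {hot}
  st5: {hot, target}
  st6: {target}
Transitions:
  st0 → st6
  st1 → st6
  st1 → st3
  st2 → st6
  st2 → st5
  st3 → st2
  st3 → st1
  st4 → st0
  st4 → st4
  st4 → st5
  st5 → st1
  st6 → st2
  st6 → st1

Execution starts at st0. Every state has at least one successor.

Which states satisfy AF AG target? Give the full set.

States satisfying AG target: ∅.
States satisfying AF AG target: ∅.

none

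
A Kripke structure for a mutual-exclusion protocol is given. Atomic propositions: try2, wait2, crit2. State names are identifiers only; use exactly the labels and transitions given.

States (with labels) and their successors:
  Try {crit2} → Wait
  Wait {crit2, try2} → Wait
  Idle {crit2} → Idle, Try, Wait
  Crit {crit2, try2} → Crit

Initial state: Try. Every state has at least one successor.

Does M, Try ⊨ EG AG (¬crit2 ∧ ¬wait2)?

States satisfying AG (¬crit2 ∧ ¬wait2): ∅.
States satisfying EG AG (¬crit2 ∧ ¬wait2): ∅.
No suitable path/successor from Try witnesses the formula.
Try ∉ Sat(EG AG (¬crit2 ∧ ¬wait2)).

Does not hold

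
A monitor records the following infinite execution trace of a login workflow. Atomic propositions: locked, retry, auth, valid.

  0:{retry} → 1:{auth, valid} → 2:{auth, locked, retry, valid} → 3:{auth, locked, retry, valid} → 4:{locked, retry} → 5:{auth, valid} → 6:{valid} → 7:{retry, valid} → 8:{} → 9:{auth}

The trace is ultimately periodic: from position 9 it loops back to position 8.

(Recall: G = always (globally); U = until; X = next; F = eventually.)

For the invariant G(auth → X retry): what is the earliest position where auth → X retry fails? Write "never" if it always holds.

Check auth → X retry at each position in order: 0 ✓, 1 ✓, 2 ✓, 3 ✓, 4 ✓.
At position 5 the labels are {auth, valid} and the next position 6 has {valid}, so auth → X retry is false there. This is the first violation.

5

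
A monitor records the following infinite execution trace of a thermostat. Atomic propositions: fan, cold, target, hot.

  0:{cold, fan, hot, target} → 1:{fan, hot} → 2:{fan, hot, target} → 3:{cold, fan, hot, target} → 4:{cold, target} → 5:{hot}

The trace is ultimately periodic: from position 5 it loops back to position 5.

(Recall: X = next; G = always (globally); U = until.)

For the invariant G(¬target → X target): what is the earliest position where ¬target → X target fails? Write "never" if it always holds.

Check ¬target → X target at each position in order: 0 ✓, 1 ✓, 2 ✓, 3 ✓, 4 ✓.
At position 5 the labels are {hot} and the next position 5 has {hot}, so ¬target → X target is false there. This is the first violation.

5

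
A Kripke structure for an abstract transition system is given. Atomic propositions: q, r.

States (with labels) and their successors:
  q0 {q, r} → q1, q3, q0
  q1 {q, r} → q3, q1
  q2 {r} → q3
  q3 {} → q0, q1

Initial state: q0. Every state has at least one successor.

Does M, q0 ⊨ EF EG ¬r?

States satisfying EG ¬r: ∅.
States satisfying EF EG ¬r: ∅.
No suitable path/successor from q0 witnesses the formula.
q0 ∉ Sat(EF EG ¬r).

Does not hold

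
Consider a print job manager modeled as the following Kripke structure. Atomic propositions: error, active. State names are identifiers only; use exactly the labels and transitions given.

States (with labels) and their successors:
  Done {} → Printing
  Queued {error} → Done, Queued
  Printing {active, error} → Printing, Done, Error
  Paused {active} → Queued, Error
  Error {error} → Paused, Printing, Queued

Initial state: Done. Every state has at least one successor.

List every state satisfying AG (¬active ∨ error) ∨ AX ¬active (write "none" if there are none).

States satisfying ¬active ∨ error: {Done, Queued, Printing, Error}.
States satisfying AG (¬active ∨ error): ∅.
States satisfying ¬active: {Done, Queued, Error}.
States satisfying AX ¬active: {Queued, Paused}.
States satisfying AG (¬active ∨ error) ∨ AX ¬active: {Queued, Paused}.

{Queued, Paused}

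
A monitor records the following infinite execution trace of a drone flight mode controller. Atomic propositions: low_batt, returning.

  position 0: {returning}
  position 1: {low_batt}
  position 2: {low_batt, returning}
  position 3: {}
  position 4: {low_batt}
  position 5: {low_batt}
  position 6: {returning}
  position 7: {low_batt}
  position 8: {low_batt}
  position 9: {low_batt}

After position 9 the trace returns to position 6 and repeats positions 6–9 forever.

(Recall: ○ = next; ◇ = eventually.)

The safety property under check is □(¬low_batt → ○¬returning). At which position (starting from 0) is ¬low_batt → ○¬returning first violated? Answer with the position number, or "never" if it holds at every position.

never

¬low_batt → ○¬returning holds at every position 0..9, and those are all the positions the trace ever visits, so the invariant □(¬low_batt → ○¬returning) is never violated.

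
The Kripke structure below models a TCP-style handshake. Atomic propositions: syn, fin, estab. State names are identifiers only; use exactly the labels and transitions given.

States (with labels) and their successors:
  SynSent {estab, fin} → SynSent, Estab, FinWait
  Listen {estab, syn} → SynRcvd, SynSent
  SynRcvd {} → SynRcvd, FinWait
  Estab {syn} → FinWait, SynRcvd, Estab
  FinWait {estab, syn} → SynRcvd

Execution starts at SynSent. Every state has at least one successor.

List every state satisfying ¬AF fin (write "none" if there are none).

States satisfying fin: {SynSent}.
States satisfying AF fin: {SynSent}.
States satisfying ¬AF fin: {Listen, SynRcvd, Estab, FinWait}.

{Listen, SynRcvd, Estab, FinWait}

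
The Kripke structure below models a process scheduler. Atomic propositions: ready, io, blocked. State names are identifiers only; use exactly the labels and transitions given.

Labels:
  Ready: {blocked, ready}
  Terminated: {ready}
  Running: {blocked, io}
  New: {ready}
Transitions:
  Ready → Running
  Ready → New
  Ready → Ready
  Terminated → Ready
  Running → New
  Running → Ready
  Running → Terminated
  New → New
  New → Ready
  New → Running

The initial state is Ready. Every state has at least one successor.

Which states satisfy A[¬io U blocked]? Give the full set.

{Ready, Terminated, Running}

States satisfying ¬io: {Ready, Terminated, New}.
States satisfying blocked: {Ready, Running}.
States satisfying A[¬io U blocked]: {Ready, Terminated, Running}.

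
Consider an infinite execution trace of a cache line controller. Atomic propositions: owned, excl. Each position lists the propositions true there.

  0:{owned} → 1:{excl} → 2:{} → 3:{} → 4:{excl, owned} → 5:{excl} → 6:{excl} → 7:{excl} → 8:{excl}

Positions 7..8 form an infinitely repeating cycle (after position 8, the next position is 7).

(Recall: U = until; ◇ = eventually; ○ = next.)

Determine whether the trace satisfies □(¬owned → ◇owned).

Does not hold

¬owned → ◇owned must hold at every position from 0 onward. It fails at position 5, so □(¬owned → ◇owned) is false.
Positions where ¬owned holds: 1, 2, 3, 5, 6, 7, 8.
Check ◇owned at each: 1→ok, 2→ok, 3→ok, 5→fails, 6→fails, 7→fails, 8→fails.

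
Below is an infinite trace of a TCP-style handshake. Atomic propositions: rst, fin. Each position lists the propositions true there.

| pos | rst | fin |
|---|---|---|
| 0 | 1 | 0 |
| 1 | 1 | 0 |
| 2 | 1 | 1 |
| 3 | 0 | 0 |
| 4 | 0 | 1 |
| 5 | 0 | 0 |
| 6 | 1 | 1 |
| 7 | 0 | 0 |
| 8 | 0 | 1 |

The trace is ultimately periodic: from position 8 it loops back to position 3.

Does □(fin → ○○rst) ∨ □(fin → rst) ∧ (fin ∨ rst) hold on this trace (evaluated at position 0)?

fin → ○○rst must hold at every position from 0 onward. It fails at position 2, so □(fin → ○○rst) is false.
Positions where fin holds: 2, 4, 6, 8.
Check ○○rst at each: 2→fails, 4→ok, 6→fails, 8→fails.
At position 0: □(fin → ○○rst) is false; □(fin → rst) ∧ (fin ∨ rst) is false; so □(fin → ○○rst) ∨ □(fin → rst) ∧ (fin ∨ rst) is false.

Violated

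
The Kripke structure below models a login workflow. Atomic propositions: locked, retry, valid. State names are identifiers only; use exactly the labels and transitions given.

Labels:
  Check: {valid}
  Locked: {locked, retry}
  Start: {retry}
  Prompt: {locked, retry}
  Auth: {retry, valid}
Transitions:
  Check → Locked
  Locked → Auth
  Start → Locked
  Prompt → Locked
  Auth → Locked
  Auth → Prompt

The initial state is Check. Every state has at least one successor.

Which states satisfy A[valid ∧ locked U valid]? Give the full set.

States satisfying valid ∧ locked: ∅.
States satisfying valid: {Check, Auth}.
States satisfying A[valid ∧ locked U valid]: {Check, Auth}.

{Check, Auth}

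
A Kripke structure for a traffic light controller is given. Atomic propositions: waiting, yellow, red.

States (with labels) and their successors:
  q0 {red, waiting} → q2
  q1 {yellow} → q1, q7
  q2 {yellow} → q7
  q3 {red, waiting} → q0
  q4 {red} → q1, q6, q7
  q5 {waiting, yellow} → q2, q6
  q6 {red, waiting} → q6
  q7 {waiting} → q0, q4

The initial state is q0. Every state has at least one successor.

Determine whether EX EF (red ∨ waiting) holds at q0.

Holds

States satisfying EF (red ∨ waiting): {q0, q1, q2, q3, q4, q5, q6, q7}.
States satisfying EX EF (red ∨ waiting): {q0, q1, q2, q3, q4, q5, q6, q7}.
q0 ∈ Sat(EX EF (red ∨ waiting)).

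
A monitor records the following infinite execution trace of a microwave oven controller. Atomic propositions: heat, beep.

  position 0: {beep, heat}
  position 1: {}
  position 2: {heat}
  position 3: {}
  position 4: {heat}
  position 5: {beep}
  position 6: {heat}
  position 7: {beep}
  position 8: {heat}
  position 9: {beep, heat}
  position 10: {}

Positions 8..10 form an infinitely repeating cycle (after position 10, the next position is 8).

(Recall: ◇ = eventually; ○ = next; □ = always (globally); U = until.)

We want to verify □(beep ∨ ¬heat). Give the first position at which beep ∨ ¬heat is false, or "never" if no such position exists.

2

Check beep ∨ ¬heat at each position in order: 0 ✓, 1 ✓.
At position 2 the labels are {heat}, so beep ∨ ¬heat is false there. This is the first violation.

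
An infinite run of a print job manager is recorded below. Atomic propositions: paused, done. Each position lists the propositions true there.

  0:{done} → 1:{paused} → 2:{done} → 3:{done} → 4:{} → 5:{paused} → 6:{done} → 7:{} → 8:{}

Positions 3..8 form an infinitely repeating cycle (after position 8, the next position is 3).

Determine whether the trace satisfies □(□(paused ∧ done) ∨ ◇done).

Satisfied

□(paused ∧ done) ∨ ◇done holds at every position 0..8, and those are all positions ever visited, so □(□(paused ∧ done) ∨ ◇done) holds.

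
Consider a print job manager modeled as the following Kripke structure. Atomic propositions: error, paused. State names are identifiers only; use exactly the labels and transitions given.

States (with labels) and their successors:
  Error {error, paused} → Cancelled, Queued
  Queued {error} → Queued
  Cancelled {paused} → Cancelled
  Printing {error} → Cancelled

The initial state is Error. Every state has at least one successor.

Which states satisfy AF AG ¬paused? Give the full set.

States satisfying AG ¬paused: {Queued}.
States satisfying AF AG ¬paused: {Queued}.

{Queued}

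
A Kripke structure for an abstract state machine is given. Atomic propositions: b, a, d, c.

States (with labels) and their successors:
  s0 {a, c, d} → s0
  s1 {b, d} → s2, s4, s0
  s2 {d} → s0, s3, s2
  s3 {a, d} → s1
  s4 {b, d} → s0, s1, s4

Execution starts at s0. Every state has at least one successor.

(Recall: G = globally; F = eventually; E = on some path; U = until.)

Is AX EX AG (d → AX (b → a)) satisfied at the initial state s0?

Yes

States satisfying EX AG (d → AX (b → a)): {s0, s1, s2, s4}.
States satisfying AX EX AG (d → AX (b → a)): {s0, s1, s3, s4}.
s0 ∈ Sat(AX EX AG (d → AX (b → a))).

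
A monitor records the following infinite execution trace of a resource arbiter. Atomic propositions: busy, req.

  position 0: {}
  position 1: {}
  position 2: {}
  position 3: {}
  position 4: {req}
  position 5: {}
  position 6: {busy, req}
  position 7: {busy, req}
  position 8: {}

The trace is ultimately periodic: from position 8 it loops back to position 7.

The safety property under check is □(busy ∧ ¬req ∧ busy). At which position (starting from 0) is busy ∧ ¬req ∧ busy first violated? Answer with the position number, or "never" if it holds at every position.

0

At position 0 the labels are {}, so busy ∧ ¬req ∧ busy is false there. This is the first violation.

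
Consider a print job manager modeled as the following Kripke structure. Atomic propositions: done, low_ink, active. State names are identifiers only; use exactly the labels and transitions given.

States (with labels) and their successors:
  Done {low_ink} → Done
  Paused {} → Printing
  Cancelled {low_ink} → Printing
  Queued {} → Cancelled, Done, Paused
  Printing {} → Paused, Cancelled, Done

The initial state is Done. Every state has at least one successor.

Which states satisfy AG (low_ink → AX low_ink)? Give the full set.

States satisfying low_ink → AX low_ink: {Done, Paused, Queued, Printing}.
States satisfying AG (low_ink → AX low_ink): {Done}.

{Done}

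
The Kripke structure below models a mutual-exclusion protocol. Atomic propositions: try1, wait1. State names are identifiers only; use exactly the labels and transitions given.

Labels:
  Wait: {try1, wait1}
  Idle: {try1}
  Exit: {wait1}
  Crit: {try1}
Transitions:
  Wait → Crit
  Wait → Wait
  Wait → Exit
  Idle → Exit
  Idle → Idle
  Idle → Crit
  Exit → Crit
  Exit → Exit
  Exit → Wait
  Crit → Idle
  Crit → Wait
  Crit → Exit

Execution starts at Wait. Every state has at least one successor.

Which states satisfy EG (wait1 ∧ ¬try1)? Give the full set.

{Exit}

States satisfying wait1 ∧ ¬try1: {Exit}.
States satisfying EG (wait1 ∧ ¬try1): {Exit}.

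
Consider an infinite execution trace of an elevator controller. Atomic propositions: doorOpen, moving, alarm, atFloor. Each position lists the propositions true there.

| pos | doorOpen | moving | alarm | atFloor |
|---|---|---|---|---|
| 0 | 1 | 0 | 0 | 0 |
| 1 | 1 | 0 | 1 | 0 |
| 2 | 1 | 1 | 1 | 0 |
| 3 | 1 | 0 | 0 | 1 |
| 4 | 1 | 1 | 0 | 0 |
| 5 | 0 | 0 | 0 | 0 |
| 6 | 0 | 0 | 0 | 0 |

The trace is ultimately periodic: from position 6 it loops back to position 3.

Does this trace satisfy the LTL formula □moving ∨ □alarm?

moving must hold at every position from 0 onward. It fails at position 0, so □moving is false.
alarm must hold at every position from 0 onward. It fails at position 0, so □alarm is false.
At position 0: □moving is false; □alarm is false; so □moving ∨ □alarm is false.

Violated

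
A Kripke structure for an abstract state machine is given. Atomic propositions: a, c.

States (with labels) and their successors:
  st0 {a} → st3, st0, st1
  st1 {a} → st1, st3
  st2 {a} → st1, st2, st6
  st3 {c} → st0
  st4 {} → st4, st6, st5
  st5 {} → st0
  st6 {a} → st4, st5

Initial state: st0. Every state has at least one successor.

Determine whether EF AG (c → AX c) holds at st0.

No

States satisfying AG (c → AX c): ∅.
States satisfying EF AG (c → AX c): ∅.
No suitable path/successor from st0 witnesses the formula.
st0 ∉ Sat(EF AG (c → AX c)).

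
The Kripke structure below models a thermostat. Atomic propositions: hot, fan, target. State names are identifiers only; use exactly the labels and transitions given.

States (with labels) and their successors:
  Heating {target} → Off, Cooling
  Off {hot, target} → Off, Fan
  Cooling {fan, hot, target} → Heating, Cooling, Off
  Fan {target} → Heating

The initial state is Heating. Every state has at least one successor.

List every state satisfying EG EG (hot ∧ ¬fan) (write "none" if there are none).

States satisfying EG (hot ∧ ¬fan): {Off}.
States satisfying EG EG (hot ∧ ¬fan): {Off}.

{Off}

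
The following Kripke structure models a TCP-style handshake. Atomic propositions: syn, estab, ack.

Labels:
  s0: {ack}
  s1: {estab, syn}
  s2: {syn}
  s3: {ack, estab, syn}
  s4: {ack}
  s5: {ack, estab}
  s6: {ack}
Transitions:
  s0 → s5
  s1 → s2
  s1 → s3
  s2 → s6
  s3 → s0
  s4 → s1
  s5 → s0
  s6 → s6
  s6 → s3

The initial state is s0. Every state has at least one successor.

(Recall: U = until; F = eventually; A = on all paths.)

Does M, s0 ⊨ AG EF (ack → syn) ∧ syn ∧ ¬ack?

States satisfying EF (ack → syn): {s1, s2, s3, s4, s6}.
States satisfying AG EF (ack → syn): ∅.
States satisfying ¬ack: {s1, s2}.
States satisfying syn ∧ ¬ack: {s1, s2}.
States satisfying AG EF (ack → syn) ∧ syn ∧ ¬ack: ∅.
s0 ∉ Sat(AG EF (ack → syn) ∧ syn ∧ ¬ack).

No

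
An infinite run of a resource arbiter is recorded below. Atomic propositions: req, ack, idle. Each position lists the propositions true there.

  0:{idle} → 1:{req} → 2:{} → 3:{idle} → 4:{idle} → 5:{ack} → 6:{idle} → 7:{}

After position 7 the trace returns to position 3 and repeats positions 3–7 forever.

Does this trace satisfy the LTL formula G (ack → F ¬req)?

ack → F ¬req holds at every position 0..7, and those are all positions ever visited, so G (ack → F ¬req) holds.
Positions where ack holds: 5.
Check F ¬req at each: 5→ok.

Holds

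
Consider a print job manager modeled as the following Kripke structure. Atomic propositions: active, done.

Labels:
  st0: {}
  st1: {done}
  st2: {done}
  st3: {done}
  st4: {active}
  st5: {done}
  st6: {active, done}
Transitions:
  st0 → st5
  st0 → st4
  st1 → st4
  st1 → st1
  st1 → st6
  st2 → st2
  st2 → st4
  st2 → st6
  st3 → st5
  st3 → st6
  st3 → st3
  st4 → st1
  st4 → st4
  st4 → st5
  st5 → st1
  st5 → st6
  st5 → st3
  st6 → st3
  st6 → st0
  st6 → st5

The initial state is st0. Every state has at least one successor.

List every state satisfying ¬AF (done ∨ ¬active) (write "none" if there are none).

{st4}

States satisfying done ∨ ¬active: {st0, st1, st2, st3, st5, st6}.
States satisfying AF (done ∨ ¬active): {st0, st1, st2, st3, st5, st6}.
States satisfying ¬AF (done ∨ ¬active): {st4}.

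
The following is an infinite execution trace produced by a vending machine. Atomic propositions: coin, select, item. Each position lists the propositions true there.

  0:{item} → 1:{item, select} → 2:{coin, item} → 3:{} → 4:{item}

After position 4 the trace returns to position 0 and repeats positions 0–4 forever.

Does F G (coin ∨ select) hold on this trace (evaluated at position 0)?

G (coin ∨ select) is false at every position 0..4, so it never becomes true and F G (coin ∨ select) fails.

Violated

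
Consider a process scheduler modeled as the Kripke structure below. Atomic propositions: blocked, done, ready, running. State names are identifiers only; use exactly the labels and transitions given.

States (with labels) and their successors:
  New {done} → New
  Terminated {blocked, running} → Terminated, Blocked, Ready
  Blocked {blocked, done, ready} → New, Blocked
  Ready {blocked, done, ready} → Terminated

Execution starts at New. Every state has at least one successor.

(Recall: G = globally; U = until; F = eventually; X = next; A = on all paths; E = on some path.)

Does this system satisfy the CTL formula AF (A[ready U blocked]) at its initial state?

States satisfying A[ready U blocked]: {Terminated, Blocked, Ready}.
States satisfying AF (A[ready U blocked]): {Terminated, Blocked, Ready}.
There is a path from New along which A[ready U blocked] never holds.
New ∉ Sat(AF (A[ready U blocked])).

No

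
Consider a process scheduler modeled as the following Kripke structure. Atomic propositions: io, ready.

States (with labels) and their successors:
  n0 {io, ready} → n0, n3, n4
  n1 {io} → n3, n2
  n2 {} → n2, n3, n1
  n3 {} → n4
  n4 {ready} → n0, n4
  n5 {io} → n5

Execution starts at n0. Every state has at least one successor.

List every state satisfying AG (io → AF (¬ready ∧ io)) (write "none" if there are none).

States satisfying io → AF (¬ready ∧ io): {n1, n2, n3, n4, n5}.
States satisfying AG (io → AF (¬ready ∧ io)): {n5}.

{n5}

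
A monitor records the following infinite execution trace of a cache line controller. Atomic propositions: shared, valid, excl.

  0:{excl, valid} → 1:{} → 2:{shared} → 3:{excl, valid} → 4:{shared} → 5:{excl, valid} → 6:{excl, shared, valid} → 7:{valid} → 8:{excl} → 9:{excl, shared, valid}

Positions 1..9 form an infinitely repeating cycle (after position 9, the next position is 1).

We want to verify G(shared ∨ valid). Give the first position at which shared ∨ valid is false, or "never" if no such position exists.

Check shared ∨ valid at each position in order: 0 ✓.
At position 1 the labels are {}, so shared ∨ valid is false there. This is the first violation.

1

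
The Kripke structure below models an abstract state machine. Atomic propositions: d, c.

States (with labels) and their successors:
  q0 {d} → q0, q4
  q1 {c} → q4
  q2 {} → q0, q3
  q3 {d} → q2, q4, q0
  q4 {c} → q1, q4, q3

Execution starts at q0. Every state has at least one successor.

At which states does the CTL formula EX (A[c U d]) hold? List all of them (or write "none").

{q0, q2, q3, q4}

States satisfying A[c U d]: {q0, q3}.
States satisfying EX (A[c U d]): {q0, q2, q3, q4}.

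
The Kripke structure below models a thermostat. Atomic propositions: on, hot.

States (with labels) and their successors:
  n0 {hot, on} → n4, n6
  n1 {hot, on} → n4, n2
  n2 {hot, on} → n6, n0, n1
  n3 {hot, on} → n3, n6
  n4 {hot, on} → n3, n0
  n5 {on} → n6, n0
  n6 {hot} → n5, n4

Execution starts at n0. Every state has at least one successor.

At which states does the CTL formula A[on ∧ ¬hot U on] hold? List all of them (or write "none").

States satisfying on ∧ ¬hot: {n5}.
States satisfying on: {n0, n1, n2, n3, n4, n5}.
States satisfying A[on ∧ ¬hot U on]: {n0, n1, n2, n3, n4, n5}.

{n0, n1, n2, n3, n4, n5}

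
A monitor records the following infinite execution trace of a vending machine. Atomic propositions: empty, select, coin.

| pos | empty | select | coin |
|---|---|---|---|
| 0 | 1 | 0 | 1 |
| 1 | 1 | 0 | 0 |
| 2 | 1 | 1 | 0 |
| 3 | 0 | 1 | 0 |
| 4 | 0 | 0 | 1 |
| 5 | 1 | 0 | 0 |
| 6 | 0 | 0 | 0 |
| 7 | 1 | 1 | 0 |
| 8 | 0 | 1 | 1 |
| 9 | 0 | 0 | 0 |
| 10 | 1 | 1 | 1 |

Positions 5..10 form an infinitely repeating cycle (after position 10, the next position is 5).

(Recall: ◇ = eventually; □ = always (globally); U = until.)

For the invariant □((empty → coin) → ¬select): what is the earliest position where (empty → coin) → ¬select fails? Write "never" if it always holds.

3

Check (empty → coin) → ¬select at each position in order: 0 ✓, 1 ✓, 2 ✓.
At position 3 the labels are {select}, so (empty → coin) → ¬select is false there. This is the first violation.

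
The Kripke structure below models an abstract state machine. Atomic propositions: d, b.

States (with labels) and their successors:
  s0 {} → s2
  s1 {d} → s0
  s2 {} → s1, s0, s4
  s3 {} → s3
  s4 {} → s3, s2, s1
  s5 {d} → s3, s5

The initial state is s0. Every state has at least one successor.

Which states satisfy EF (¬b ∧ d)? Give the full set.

{s0, s1, s2, s4, s5}

States satisfying ¬b ∧ d: {s1, s5}.
States satisfying EF (¬b ∧ d): {s0, s1, s2, s4, s5}.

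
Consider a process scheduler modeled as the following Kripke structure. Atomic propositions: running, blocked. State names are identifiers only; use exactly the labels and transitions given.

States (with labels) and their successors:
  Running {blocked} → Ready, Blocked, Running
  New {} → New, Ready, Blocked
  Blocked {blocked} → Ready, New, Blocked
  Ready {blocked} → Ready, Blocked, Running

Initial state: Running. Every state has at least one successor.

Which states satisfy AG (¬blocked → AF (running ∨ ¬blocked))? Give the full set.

States satisfying ¬blocked → AF (running ∨ ¬blocked): {Running, New, Blocked, Ready}.
States satisfying AG (¬blocked → AF (running ∨ ¬blocked)): {Running, New, Blocked, Ready}.

{Running, New, Blocked, Ready}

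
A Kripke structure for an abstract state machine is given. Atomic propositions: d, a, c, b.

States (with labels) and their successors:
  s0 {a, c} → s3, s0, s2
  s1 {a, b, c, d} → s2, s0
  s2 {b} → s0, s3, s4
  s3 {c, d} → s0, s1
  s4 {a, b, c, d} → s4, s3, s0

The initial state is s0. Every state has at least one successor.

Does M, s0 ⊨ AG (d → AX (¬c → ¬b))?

Does not hold

States satisfying d → AX (¬c → ¬b): {s0, s2, s3, s4}.
States satisfying AG (d → AX (¬c → ¬b)): ∅.
s1 is reachable from s0 and violates d → AX (¬c → ¬b), so AG fails at s0.
s0 ∉ Sat(AG (d → AX (¬c → ¬b))).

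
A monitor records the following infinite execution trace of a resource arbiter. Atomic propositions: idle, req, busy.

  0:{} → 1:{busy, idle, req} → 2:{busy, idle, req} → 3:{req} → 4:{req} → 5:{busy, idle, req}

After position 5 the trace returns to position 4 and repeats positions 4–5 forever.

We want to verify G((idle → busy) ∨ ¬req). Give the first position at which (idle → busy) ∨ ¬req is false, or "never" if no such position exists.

never

(idle → busy) ∨ ¬req holds at every position 0..5, and those are all the positions the trace ever visits, so the invariant G((idle → busy) ∨ ¬req) is never violated.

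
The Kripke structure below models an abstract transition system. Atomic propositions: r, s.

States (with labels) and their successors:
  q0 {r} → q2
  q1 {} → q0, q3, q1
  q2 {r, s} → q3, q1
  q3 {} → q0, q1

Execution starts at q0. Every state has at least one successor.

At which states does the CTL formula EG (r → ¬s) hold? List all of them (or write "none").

States satisfying r → ¬s: {q0, q1, q3}.
States satisfying EG (r → ¬s): {q1, q3}.

{q1, q3}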